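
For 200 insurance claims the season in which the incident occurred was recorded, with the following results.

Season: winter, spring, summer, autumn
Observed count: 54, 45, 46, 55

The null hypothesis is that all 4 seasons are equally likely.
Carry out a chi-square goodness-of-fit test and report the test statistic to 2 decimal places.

Expected count for each of the 4 categories: 200/4 = 50.
cat         O        E   (O−E)²/E
winter     54       50      0.320
spring     45       50      0.500
summer     46       50      0.320
autumn     55       50      0.500
Sum = 1.64

1.64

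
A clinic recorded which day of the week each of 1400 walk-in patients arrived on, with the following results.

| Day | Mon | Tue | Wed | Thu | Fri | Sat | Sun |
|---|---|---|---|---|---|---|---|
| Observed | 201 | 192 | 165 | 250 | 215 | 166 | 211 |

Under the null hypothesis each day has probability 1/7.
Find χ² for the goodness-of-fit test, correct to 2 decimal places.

26.46

Under H₀ each category has probability 1/7, so each expected count is 1400/7 = 200.
Mon: (201 − 200)²/200 = 1/200 = 0.005
Tue: (192 − 200)²/200 = 64/200 = 0.320
Wed: (165 − 200)²/200 = 1225/200 = 6.125
Thu: (250 − 200)²/200 = 2500/200 = 12.500
Fri: (215 − 200)²/200 = 225/200 = 1.125
Sat: (166 − 200)²/200 = 1156/200 = 5.780
Sun: (211 − 200)²/200 = 121/200 = 0.605
Sum = 26.46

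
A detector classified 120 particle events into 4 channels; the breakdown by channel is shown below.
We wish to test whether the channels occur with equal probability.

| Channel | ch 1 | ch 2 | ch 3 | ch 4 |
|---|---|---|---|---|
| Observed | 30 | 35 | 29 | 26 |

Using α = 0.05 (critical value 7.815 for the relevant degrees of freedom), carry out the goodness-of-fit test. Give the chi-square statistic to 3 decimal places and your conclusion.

Under H₀ each category has probability 1/4, so each expected count is 120/4 = 30.
χ² = (30−30)²/30 + (35−30)²/30 + (29−30)²/30 + (26−30)²/30
   = 0.0000 + 0.8333 + 0.0333 + 0.5333
Sum = 1.400
df = 3. Since 1.400 < 7.815, we do not reject H₀.

1.400; do not reject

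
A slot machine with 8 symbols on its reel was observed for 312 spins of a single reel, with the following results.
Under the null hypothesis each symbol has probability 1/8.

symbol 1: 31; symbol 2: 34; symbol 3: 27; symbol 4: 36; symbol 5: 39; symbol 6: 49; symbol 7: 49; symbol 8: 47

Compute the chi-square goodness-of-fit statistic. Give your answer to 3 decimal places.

12.974

Expected count for each of the 8 categories: 312/8 = 39.
cat           O        E   (O−E)²/E
symbol 1     31       39     1.6410
symbol 2     34       39     0.6410
symbol 3     27       39     3.6923
symbol 4     36       39     0.2308
symbol 5     39       39     0.0000
symbol 6     49       39     2.5641
symbol 7     49       39     2.5641
symbol 8     47       39     1.6410
Sum = 12.974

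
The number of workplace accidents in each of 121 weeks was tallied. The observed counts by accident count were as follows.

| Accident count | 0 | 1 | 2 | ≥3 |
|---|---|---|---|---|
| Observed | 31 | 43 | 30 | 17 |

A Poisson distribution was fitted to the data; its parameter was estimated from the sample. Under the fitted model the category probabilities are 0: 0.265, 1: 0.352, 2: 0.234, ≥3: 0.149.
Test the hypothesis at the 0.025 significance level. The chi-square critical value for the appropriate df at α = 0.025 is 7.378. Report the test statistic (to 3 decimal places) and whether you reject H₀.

0.198; do not reject

Expected counts E_i = n·p_i: 121×0.265 = 32.065, 121×0.352 = 42.592, 121×0.234 = 28.314, 121×0.149 = 18.029.
χ² = (31−32.065)²/32.065 + (43−42.592)²/42.592 + (30−28.314)²/28.314 + (17−18.029)²/18.029
   = 0.0354 + 0.0039 + 0.1004 + 0.0587
Sum = 0.198
df = 2. Since 0.198 < 7.378, we do not reject H₀.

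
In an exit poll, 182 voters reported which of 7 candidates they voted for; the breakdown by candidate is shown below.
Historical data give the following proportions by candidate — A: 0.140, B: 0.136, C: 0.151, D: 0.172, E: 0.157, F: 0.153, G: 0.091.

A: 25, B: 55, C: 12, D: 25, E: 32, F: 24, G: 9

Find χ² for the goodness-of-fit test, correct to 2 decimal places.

51.36

Expected counts E_i = n·p_i: 182×0.140 = 25.48, 182×0.136 = 24.752, 182×0.151 = 27.482, 182×0.172 = 31.304, 182×0.157 = 28.574, 182×0.153 = 27.846, 182×0.091 = 16.562.
χ² = (25−25.48)²/25.48 + (55−24.752)²/24.752 + (12−27.482)²/27.482 + (25−31.304)²/31.304 + (32−28.574)²/28.574 + (24−27.846)²/27.846 + (9−16.562)²/16.562
   = 0.009 + 36.964 + 8.722 + 1.269 + 0.411 + 0.531 + 3.453
Sum = 51.36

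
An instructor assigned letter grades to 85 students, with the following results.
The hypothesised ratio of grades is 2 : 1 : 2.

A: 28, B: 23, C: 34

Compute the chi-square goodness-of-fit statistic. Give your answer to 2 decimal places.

3.18

Ratio total = 5. Expected counts: 85×2/5 = 34, 85×1/5 = 17, 85×2/5 = 34.
χ² = (28−34)²/34 + (23−17)²/17 + (34−34)²/34
   = 1.059 + 2.118 + 0.000
Sum = 3.18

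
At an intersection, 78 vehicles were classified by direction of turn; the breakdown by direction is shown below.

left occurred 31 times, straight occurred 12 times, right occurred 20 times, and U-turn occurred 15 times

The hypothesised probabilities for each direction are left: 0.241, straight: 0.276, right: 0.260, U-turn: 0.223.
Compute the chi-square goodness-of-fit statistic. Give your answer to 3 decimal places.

12.471

Expected counts E_i = n·p_i: 78×0.241 = 18.798, 78×0.276 = 21.528, 78×0.260 = 20.28, 78×0.223 = 17.394.
χ² = (31−18.798)²/18.798 + (12−21.528)²/21.528 + (20−20.28)²/20.28 + (15−17.394)²/17.394
   = 7.9205 + 4.2170 + 0.0039 + 0.3295
Sum = 12.471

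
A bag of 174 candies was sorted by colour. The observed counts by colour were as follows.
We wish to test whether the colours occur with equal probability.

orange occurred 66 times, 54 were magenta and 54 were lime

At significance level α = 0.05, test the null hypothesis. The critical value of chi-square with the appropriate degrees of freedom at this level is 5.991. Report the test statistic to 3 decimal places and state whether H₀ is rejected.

1.655; do not reject

Under H₀ each category has probability 1/3, so each expected count is 174/3 = 58.
orange: (66 − 58)²/58 = 64/58 = 1.1034
magenta: (54 − 58)²/58 = 16/58 = 0.2759
lime: (54 − 58)²/58 = 16/58 = 0.2759
Sum = 1.655
df = 2. Since 1.655 < 5.991, we do not reject H₀.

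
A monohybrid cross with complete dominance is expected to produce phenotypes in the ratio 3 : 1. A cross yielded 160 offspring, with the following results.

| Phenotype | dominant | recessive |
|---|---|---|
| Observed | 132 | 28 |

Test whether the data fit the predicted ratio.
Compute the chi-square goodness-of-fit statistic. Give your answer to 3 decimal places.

Ratio total = 4. Expected counts: 160×3/4 = 120, 160×1/4 = 40.
cat            O        E   (O−E)²/E
dominant     132      120     1.2000
recessive     28       40     3.6000
Sum = 4.800

4.800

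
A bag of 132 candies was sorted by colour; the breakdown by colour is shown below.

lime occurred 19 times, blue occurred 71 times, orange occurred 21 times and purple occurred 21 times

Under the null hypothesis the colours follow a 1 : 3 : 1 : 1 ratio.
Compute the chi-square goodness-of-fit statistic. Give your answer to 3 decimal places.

Ratio total = 6. Expected counts: 132×1/6 = 22, 132×3/6 = 66, 132×1/6 = 22, 132×1/6 = 22.
cat         O        E   (O−E)²/E
lime       19       22     0.4091
blue       71       66     0.3788
orange     21       22     0.0455
purple     21       22     0.0455
Sum = 0.879

0.879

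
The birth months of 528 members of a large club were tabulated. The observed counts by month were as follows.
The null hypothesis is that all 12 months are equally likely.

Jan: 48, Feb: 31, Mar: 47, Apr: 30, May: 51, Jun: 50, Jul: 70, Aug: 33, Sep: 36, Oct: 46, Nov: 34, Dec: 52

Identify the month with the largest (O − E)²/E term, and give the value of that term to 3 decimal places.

Jul, 15.364

Expected count for each of the 12 categories: 528/12 = 44.
cat         O        E   (O−E)²/E
Jan        48       44     0.3636
Feb        31       44     3.8409
Mar        47       44     0.2045
Apr        30       44     4.4545
May        51       44     1.1136
Jun        50       44     0.8182
Jul        70       44    15.3636
Aug        33       44     2.7500
Sep        36       44     1.4545
Oct        46       44     0.0909
Nov        34       44     2.2727
Dec        52       44     1.4545
The largest term is for Jul: 15.364.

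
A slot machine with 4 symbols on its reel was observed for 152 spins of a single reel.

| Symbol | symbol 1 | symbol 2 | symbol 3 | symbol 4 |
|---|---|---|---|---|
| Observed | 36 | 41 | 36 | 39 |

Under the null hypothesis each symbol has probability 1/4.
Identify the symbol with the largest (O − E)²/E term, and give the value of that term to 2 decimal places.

symbol 2, 0.24

Expected count for each of the 4 categories: 152/4 = 38.
cat           O        E   (O−E)²/E
symbol 1     36       38      0.105
symbol 2     41       38      0.237
symbol 3     36       38      0.105
symbol 4     39       38      0.026
The largest term is for symbol 2: 0.24.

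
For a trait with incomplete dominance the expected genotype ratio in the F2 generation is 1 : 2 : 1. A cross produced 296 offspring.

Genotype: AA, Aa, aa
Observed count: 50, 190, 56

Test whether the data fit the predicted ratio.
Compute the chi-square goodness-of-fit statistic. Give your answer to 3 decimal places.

Ratio total = 4. Expected counts: 296×1/4 = 74, 296×2/4 = 148, 296×1/4 = 74.
cat         O        E   (O−E)²/E
AA         50       74     7.7838
Aa        190      148    11.9189
aa         56       74     4.3784
Sum = 24.081

24.081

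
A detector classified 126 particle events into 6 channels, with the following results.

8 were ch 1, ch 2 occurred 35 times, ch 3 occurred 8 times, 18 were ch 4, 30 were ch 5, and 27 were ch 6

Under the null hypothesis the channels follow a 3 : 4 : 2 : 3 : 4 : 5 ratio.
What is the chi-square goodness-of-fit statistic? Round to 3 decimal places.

13.731

Ratio total = 21. Expected counts: 126×3/21 = 18, 126×4/21 = 24, 126×2/21 = 12, 126×3/21 = 18, 126×4/21 = 24, 126×5/21 = 30.
χ² = (8−18)²/18 + (35−24)²/24 + (8−12)²/12 + (18−18)²/18 + (30−24)²/24 + (27−30)²/30
   = 5.5556 + 5.0417 + 1.3333 + 0.0000 + 1.5000 + 0.3000
Sum = 13.731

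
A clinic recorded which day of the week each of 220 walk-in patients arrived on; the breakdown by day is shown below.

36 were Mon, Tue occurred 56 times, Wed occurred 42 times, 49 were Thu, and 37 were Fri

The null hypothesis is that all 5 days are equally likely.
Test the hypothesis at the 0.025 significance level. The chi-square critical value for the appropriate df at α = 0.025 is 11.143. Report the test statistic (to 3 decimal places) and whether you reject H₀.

6.500; do not reject

Expected count for each of the 5 categories: 220/5 = 44.
χ² = (36−44)²/44 + (56−44)²/44 + (42−44)²/44 + (49−44)²/44 + (37−44)²/44
   = 1.4545 + 3.2727 + 0.0909 + 0.5682 + 1.1136
Sum = 6.500
df = 4. Since 6.500 < 11.143, we do not reject H₀.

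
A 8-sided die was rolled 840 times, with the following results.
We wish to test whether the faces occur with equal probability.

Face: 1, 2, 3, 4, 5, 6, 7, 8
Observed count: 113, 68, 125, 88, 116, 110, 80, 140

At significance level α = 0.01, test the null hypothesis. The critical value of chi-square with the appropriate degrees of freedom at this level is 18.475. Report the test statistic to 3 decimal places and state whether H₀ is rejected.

Expected count for each of the 8 categories: 840/8 = 105.
cat         O        E   (O−E)²/E
1         113      105     0.6095
2          68      105    13.0381
3         125      105     3.8095
4          88      105     2.7524
5         116      105     1.1524
6         110      105     0.2381
7          80      105     5.9524
8         140      105    11.6667
Sum = 39.219
df = 7. Since 39.219 > 18.475, we reject H₀.

39.219; reject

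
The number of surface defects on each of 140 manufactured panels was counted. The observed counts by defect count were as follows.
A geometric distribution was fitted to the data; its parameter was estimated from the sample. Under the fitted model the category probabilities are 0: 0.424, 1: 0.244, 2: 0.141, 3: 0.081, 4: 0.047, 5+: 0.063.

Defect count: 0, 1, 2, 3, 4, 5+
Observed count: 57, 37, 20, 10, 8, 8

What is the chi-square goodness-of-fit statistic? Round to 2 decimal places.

0.87

Expected counts E_i = n·p_i: 140×0.424 = 59.36, 140×0.244 = 34.16, 140×0.141 = 19.74, 140×0.081 = 11.34, 140×0.047 = 6.58, 140×0.063 = 8.82.
0: (57 − 59.36)²/59.36 = 5.5696/59.36 = 0.094
1: (37 − 34.16)²/34.16 = 8.0656/34.16 = 0.236
2: (20 − 19.74)²/19.74 = 0.0676/19.74 = 0.003
3: (10 − 11.34)²/11.34 = 1.7956/11.34 = 0.158
4: (8 − 6.58)²/6.58 = 2.0164/6.58 = 0.306
5+: (8 − 8.82)²/8.82 = 0.6724/8.82 = 0.076
Sum = 0.87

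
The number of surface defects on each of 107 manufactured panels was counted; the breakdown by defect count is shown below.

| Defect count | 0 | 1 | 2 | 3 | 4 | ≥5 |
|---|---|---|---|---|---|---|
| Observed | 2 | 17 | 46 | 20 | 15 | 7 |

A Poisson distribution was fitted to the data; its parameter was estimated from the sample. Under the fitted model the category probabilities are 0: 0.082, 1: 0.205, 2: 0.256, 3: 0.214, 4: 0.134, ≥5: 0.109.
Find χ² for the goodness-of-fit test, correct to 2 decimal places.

Expected counts E_i = n·p_i: 107×0.082 = 8.774, 107×0.205 = 21.935, 107×0.256 = 27.392, 107×0.214 = 22.898, 107×0.134 = 14.338, 107×0.109 = 11.663.
χ² = (2−8.774)²/8.774 + (17−21.935)²/21.935 + (46−27.392)²/27.392 + (20−22.898)²/22.898 + (15−14.338)²/14.338 + (7−11.663)²/11.663
   = 5.230 + 1.110 + 12.641 + 0.367 + 0.031 + 1.864
Sum = 21.24

21.24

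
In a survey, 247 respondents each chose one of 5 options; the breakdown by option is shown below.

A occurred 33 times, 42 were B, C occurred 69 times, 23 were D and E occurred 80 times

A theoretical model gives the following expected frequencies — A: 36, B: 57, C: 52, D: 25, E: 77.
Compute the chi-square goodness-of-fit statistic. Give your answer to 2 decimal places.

χ² = (33−36)²/36 + (42−57)²/57 + (69−52)²/52 + (23−25)²/25 + (80−77)²/77
   = 0.250 + 3.947 + 5.558 + 0.160 + 0.117
Sum = 10.03

10.03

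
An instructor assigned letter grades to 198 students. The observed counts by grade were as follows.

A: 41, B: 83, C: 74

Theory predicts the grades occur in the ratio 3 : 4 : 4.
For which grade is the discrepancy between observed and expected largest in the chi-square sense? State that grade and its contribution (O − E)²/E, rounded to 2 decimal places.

Ratio total = 11. Expected counts: 198×3/11 = 54, 198×4/11 = 72, 198×4/11 = 72.
A: (41 − 54)²/54 = 169/54 = 3.130
B: (83 − 72)²/72 = 121/72 = 1.681
C: (74 − 72)²/72 = 4/72 = 0.056
The largest term is for A: 3.13.

A, 3.13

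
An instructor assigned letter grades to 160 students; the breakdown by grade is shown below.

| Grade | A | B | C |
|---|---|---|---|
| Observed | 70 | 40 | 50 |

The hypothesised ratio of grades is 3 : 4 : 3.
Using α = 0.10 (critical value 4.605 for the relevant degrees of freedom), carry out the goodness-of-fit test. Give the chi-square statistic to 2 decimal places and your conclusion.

Ratio total = 10. Expected counts: 160×3/10 = 48, 160×4/10 = 64, 160×3/10 = 48.
A: (70 − 48)²/48 = 484/48 = 10.083
B: (40 − 64)²/64 = 576/64 = 9.000
C: (50 − 48)²/48 = 4/48 = 0.083
Sum = 19.17
df = 2. Since 19.17 > 4.605, we reject H₀.

19.17; reject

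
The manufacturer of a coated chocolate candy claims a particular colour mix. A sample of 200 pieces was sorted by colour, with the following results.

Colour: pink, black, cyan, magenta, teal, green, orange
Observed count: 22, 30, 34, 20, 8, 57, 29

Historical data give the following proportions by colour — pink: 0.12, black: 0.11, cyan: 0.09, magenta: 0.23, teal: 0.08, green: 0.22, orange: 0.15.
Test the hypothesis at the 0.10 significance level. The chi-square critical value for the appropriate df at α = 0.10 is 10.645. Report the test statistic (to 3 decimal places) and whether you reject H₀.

Expected counts E_i = n·p_i: 200×0.12 = 24, 200×0.11 = 22, 200×0.09 = 18, 200×0.23 = 46, 200×0.08 = 16, 200×0.22 = 44, 200×0.15 = 30.
pink: (22 − 24)²/24 = 4/24 = 0.1667
black: (30 − 22)²/22 = 64/22 = 2.9091
cyan: (34 − 18)²/18 = 256/18 = 14.2222
magenta: (20 − 46)²/46 = 676/46 = 14.6957
teal: (8 − 16)²/16 = 64/16 = 4.0000
green: (57 − 44)²/44 = 169/44 = 3.8409
orange: (29 − 30)²/30 = 1/30 = 0.0333
Sum = 39.868
df = 6. Since 39.868 > 10.645, we reject H₀.

39.868; reject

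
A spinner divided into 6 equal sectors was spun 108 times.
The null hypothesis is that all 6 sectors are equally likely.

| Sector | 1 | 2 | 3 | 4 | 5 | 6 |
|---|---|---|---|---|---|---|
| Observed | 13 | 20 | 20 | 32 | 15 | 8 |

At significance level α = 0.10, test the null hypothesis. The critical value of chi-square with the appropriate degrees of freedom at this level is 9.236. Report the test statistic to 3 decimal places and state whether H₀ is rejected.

Under H₀ each category has probability 1/6, so each expected count is 108/6 = 18.
1: (13 − 18)²/18 = 25/18 = 1.3889
2: (20 − 18)²/18 = 4/18 = 0.2222
3: (20 − 18)²/18 = 4/18 = 0.2222
4: (32 − 18)²/18 = 196/18 = 10.8889
5: (15 − 18)²/18 = 9/18 = 0.5000
6: (8 − 18)²/18 = 100/18 = 5.5556
Sum = 18.778
df = 5. Since 18.778 > 9.236, we reject H₀.

18.778; reject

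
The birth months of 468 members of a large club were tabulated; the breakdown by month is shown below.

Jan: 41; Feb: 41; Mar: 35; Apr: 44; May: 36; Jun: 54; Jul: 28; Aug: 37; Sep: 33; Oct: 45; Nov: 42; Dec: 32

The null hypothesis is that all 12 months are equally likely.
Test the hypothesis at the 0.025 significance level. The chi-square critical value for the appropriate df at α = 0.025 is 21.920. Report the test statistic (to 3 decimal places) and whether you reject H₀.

Under H₀ each category has probability 1/12, so each expected count is 468/12 = 39.
cat         O        E   (O−E)²/E
Jan        41       39     0.1026
Feb        41       39     0.1026
Mar        35       39     0.4103
Apr        44       39     0.6410
May        36       39     0.2308
Jun        54       39     5.7692
Jul        28       39     3.1026
Aug        37       39     0.1026
Sep        33       39     0.9231
Oct        45       39     0.9231
Nov        42       39     0.2308
Dec        32       39     1.2564
Sum = 13.795
df = 11. Since 13.795 < 21.920, we do not reject H₀.

13.795; do not reject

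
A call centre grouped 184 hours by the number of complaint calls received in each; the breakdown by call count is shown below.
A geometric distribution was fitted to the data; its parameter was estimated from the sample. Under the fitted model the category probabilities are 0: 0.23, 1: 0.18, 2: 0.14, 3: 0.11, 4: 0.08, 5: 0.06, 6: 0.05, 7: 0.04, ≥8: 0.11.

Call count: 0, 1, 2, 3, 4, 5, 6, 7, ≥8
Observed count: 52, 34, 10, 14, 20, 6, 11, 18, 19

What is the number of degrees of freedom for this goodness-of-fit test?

7

There are k = 9 categories and 1 parameter estimated from the data, so df = 9 − 1 − 1 = 7.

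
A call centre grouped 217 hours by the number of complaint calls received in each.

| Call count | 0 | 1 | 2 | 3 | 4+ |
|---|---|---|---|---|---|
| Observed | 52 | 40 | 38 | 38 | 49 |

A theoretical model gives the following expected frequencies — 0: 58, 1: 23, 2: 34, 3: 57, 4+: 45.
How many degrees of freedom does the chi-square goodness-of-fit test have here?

There are k = 5 categories and no parameters were estimated from the data, so df = 5 − 1 = 4.

4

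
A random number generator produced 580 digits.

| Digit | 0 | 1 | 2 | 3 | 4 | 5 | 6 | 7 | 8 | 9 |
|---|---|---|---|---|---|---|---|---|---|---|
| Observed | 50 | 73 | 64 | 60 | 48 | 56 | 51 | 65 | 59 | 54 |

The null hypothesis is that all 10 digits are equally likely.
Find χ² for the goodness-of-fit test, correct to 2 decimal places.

9.45

Expected count for each of the 10 categories: 580/10 = 58.
χ² = (50−58)²/58 + (73−58)²/58 + (64−58)²/58 + (60−58)²/58 + (48−58)²/58 + (56−58)²/58 + (51−58)²/58 + (65−58)²/58 + (59−58)²/58 + (54−58)²/58
   = 1.103 + 3.879 + 0.621 + 0.069 + 1.724 + 0.069 + 0.845 + 0.845 + 0.017 + 0.276
Sum = 9.45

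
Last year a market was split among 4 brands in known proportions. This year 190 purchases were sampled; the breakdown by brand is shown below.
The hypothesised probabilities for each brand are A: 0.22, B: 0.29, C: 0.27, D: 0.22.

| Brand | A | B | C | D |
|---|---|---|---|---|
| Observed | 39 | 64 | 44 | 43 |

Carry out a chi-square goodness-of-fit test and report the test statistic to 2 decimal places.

Expected counts E_i = n·p_i: 190×0.22 = 41.8, 190×0.29 = 55.1, 190×0.27 = 51.3, 190×0.22 = 41.8.
A: (39 − 41.8)²/41.8 = 7.84/41.8 = 0.188
B: (64 − 55.1)²/55.1 = 79.21/55.1 = 1.438
C: (44 − 51.3)²/51.3 = 53.29/51.3 = 1.039
D: (43 − 41.8)²/41.8 = 1.44/41.8 = 0.034
Sum = 2.70

2.70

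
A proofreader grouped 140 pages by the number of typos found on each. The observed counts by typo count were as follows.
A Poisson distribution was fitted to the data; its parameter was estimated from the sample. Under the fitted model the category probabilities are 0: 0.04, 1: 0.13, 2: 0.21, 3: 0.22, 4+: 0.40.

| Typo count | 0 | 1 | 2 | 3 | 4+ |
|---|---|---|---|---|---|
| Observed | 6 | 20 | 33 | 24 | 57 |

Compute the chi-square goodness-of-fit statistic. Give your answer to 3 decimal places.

2.167

Expected counts E_i = n·p_i: 140×0.04 = 5.6, 140×0.13 = 18.2, 140×0.21 = 29.4, 140×0.22 = 30.8, 140×0.40 = 56.
χ² = (6−5.6)²/5.6 + (20−18.2)²/18.2 + (33−29.4)²/29.4 + (24−30.8)²/30.8 + (57−56)²/56
   = 0.0286 + 0.1780 + 0.4408 + 1.5013 + 0.0179
Sum = 2.167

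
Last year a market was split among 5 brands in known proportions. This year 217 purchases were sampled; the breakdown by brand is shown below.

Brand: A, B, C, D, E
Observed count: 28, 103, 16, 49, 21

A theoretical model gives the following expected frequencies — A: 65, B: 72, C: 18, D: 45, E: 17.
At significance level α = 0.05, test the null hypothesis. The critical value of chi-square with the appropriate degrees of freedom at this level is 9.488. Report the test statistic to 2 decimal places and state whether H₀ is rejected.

35.93; reject

χ² = (28−65)²/65 + (103−72)²/72 + (16−18)²/18 + (49−45)²/45 + (21−17)²/17
   = 21.062 + 13.347 + 0.222 + 0.356 + 0.941
Sum = 35.93
df = 4. Since 35.93 > 9.488, we reject H₀.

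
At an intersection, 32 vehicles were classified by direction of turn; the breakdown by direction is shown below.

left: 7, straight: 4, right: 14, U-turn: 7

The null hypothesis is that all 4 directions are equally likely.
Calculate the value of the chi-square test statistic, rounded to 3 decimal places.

Expected count for each of the 4 categories: 32/4 = 8.
left: (7 − 8)²/8 = 1/8 = 0.1250
straight: (4 − 8)²/8 = 16/8 = 2.0000
right: (14 − 8)²/8 = 36/8 = 4.5000
U-turn: (7 − 8)²/8 = 1/8 = 0.1250
Sum = 6.750

6.750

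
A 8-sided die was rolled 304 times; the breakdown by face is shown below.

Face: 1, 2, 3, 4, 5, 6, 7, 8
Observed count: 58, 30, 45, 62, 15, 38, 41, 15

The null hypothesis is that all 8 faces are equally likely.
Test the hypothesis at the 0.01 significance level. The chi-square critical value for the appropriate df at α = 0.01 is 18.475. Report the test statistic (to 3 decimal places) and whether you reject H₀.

Expected count for each of the 8 categories: 304/8 = 38.
cat         O        E   (O−E)²/E
1          58       38    10.5263
2          30       38     1.6842
3          45       38     1.2895
4          62       38    15.1579
5          15       38    13.9211
6          38       38     0.0000
7          41       38     0.2368
8          15       38    13.9211
Sum = 56.737
df = 7. Since 56.737 > 18.475, we reject H₀.

56.737; reject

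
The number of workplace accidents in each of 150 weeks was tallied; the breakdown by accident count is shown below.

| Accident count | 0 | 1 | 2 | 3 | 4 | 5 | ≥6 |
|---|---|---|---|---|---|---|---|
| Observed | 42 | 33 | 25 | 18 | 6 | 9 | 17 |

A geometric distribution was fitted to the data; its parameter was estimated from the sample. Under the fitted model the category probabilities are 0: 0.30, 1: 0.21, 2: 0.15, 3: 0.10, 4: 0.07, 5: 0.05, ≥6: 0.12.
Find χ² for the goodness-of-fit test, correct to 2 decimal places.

Expected counts E_i = n·p_i: 150×0.30 = 45, 150×0.21 = 31.5, 150×0.15 = 22.5, 150×0.10 = 15, 150×0.07 = 10.5, 150×0.05 = 7.5, 150×0.12 = 18.
cat         O        E   (O−E)²/E
0          42       45      0.200
1          33     31.5      0.071
2          25     22.5      0.278
3          18       15      0.600
4           6     10.5      1.929
5           9      7.5      0.300
≥6         17       18      0.056
Sum = 3.43

3.43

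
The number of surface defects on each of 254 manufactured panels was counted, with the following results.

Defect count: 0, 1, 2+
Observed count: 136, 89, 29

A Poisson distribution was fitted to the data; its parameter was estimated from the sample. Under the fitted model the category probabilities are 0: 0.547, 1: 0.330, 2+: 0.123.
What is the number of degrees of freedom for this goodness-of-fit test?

There are k = 3 categories and 1 parameter estimated from the data, so df = 3 − 1 − 1 = 1.

1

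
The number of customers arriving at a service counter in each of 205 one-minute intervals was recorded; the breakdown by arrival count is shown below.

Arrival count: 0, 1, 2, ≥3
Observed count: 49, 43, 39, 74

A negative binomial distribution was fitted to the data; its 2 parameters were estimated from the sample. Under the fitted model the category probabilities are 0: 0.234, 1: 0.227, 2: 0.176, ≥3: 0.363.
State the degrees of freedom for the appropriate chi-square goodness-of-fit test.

1

There are k = 4 categories and 2 parameters estimated from the data, so df = 4 − 1 − 2 = 1.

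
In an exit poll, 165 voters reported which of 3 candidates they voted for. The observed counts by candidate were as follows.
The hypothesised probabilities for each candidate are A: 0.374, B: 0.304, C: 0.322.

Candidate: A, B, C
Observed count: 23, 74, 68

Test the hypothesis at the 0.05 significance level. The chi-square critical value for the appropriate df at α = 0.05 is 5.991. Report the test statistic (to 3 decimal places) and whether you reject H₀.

39.775; reject

Expected counts E_i = n·p_i: 165×0.374 = 61.71, 165×0.304 = 50.16, 165×0.322 = 53.13.
cat         O        E   (O−E)²/E
A          23    61.71    24.2824
B          74    50.16    11.3307
C          68    53.13     4.1618
Sum = 39.775
df = 2. Since 39.775 > 5.991, we reject H₀.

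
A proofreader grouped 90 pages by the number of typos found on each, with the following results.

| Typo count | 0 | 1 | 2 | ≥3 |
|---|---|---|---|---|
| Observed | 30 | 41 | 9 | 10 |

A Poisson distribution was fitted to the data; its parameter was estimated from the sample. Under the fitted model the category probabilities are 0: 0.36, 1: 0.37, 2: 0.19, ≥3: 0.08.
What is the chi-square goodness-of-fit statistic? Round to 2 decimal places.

6.88

Expected counts E_i = n·p_i: 90×0.36 = 32.4, 90×0.37 = 33.3, 90×0.19 = 17.1, 90×0.08 = 7.2.
χ² = (30−32.4)²/32.4 + (41−33.3)²/33.3 + (9−17.1)²/17.1 + (10−7.2)²/7.2
   = 0.178 + 1.780 + 3.837 + 1.089
Sum = 6.88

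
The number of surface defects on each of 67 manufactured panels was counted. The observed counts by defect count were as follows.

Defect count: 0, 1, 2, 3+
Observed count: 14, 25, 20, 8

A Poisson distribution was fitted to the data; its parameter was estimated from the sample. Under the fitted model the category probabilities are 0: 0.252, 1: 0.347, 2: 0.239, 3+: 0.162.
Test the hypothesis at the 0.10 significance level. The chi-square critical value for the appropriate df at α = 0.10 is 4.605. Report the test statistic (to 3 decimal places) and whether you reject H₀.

2.368; do not reject

Expected counts E_i = n·p_i: 67×0.252 = 16.884, 67×0.347 = 23.249, 67×0.239 = 16.013, 67×0.162 = 10.854.
χ² = (14−16.884)²/16.884 + (25−23.249)²/23.249 + (20−16.013)²/16.013 + (8−10.854)²/10.854
   = 0.4926 + 0.1319 + 0.9927 + 0.7504
Sum = 2.368
df = 2. Since 2.368 < 4.605, we do not reject H₀.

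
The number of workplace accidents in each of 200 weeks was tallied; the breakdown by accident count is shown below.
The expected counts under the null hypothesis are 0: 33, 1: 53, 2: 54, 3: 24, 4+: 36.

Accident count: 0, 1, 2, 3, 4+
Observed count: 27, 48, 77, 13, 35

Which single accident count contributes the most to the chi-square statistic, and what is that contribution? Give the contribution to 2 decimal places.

2, 9.80

χ² = (27−33)²/33 + (48−53)²/53 + (77−54)²/54 + (13−24)²/24 + (35−36)²/36
   = 1.091 + 0.472 + 9.796 + 5.042 + 0.028
The largest term is for 2: 9.80.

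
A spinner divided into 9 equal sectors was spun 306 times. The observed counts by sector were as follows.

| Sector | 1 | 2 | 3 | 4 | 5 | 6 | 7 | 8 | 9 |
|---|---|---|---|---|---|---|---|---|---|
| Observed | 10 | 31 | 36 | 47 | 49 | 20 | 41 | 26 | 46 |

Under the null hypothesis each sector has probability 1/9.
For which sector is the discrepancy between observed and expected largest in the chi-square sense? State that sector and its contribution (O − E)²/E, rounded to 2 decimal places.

Under H₀ each category has probability 1/9, so each expected count is 306/9 = 34.
1: (10 − 34)²/34 = 576/34 = 16.941
2: (31 − 34)²/34 = 9/34 = 0.265
3: (36 − 34)²/34 = 4/34 = 0.118
4: (47 − 34)²/34 = 169/34 = 4.971
5: (49 − 34)²/34 = 225/34 = 6.618
6: (20 − 34)²/34 = 196/34 = 5.765
7: (41 − 34)²/34 = 49/34 = 1.441
8: (26 − 34)²/34 = 64/34 = 1.882
9: (46 − 34)²/34 = 144/34 = 4.235
The largest term is for 1: 16.94.

1, 16.94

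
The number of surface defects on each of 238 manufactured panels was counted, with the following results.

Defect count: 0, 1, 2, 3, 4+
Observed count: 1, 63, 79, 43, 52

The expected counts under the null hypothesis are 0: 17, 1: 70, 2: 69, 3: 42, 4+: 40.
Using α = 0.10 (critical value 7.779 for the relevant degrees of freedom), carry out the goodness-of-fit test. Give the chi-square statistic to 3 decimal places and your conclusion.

cat         O        E   (O−E)²/E
0           1       17    15.0588
1          63       70     0.7000
2          79       69     1.4493
3          43       42     0.0238
4+         52       40     3.6000
Sum = 20.832
df = 4. Since 20.832 > 7.779, we reject H₀.

20.832; reject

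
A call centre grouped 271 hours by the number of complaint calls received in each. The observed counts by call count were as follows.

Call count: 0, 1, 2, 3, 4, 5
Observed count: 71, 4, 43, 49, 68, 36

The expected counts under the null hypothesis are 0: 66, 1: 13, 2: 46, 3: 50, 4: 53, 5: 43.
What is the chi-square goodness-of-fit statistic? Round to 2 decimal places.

12.21

χ² = (71−66)²/66 + (4−13)²/13 + (43−46)²/46 + (49−50)²/50 + (68−53)²/53 + (36−43)²/43
   = 0.379 + 6.231 + 0.196 + 0.020 + 4.245 + 1.140
Sum = 12.21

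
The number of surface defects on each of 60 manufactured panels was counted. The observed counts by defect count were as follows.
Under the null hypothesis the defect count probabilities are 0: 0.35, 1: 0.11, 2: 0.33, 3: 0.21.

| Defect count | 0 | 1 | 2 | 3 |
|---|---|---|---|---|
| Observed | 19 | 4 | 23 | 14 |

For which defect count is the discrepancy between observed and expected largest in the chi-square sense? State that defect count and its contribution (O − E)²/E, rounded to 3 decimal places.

Expected counts E_i = n·p_i: 60×0.35 = 21, 60×0.11 = 6.6, 60×0.33 = 19.8, 60×0.21 = 12.6.
χ² = (19−21)²/21 + (4−6.6)²/6.6 + (23−19.8)²/19.8 + (14−12.6)²/12.6
   = 0.1905 + 1.0242 + 0.5172 + 0.1556
The largest term is for 1: 1.024.

1, 1.024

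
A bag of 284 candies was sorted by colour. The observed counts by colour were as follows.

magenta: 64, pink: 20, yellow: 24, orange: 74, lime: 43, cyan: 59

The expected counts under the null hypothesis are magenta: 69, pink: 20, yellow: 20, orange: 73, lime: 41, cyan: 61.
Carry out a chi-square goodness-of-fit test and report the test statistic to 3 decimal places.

magenta: (64 − 69)²/69 = 25/69 = 0.3623
pink: (20 − 20)²/20 = 0/20 = 0.0000
yellow: (24 − 20)²/20 = 16/20 = 0.8000
orange: (74 − 73)²/73 = 1/73 = 0.0137
lime: (43 − 41)²/41 = 4/41 = 0.0976
cyan: (59 − 61)²/61 = 4/61 = 0.0656
Sum = 1.339

1.339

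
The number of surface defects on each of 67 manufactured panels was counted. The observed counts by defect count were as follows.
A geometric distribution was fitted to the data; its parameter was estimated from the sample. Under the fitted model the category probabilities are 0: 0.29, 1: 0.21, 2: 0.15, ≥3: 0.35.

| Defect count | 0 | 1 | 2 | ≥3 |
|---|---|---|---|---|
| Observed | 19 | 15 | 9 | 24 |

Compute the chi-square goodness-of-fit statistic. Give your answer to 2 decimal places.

Expected counts E_i = n·p_i: 67×0.29 = 19.43, 67×0.21 = 14.07, 67×0.15 = 10.05, 67×0.35 = 23.45.
0: (19 − 19.43)²/19.43 = 0.1849/19.43 = 0.010
1: (15 − 14.07)²/14.07 = 0.8649/14.07 = 0.061
2: (9 − 10.05)²/10.05 = 1.1025/10.05 = 0.110
≥3: (24 − 23.45)²/23.45 = 0.3025/23.45 = 0.013
Sum = 0.19

0.19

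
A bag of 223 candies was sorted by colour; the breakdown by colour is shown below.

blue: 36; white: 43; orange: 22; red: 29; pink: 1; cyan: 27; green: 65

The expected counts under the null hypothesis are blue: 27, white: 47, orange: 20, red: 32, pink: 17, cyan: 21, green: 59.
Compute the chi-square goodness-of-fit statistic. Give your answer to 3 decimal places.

blue: (36 − 27)²/27 = 81/27 = 3.0000
white: (43 − 47)²/47 = 16/47 = 0.3404
orange: (22 − 20)²/20 = 4/20 = 0.2000
red: (29 − 32)²/32 = 9/32 = 0.2813
pink: (1 − 17)²/17 = 256/17 = 15.0588
cyan: (27 − 21)²/21 = 36/21 = 1.7143
green: (65 − 59)²/59 = 36/59 = 0.6102
Sum = 21.205

21.205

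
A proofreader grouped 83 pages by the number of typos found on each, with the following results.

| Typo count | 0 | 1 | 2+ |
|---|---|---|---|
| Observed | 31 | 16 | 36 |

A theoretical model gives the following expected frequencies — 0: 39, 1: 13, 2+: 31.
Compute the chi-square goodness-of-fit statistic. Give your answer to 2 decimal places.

0: (31 − 39)²/39 = 64/39 = 1.641
1: (16 − 13)²/13 = 9/13 = 0.692
2+: (36 − 31)²/31 = 25/31 = 0.806
Sum = 3.14

3.14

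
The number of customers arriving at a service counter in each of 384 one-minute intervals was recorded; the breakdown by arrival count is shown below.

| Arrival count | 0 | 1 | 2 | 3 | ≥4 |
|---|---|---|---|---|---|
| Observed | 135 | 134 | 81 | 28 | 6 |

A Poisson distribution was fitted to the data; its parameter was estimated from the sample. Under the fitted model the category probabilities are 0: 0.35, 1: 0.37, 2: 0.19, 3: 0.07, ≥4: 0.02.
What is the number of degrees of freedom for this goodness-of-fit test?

3

There are k = 5 categories and 1 parameter estimated from the data, so df = 5 − 1 − 1 = 3.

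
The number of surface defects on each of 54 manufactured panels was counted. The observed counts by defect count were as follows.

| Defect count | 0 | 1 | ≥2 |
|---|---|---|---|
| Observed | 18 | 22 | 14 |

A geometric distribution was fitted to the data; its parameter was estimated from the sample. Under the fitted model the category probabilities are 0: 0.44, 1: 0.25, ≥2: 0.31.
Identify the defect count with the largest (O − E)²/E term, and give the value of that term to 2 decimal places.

Expected counts E_i = n·p_i: 54×0.44 = 23.76, 54×0.25 = 13.5, 54×0.31 = 16.74.
cat         O        E   (O−E)²/E
0          18    23.76      1.396
1          22     13.5      5.352
≥2         14    16.74      0.448
The largest term is for 1: 5.35.

1, 5.35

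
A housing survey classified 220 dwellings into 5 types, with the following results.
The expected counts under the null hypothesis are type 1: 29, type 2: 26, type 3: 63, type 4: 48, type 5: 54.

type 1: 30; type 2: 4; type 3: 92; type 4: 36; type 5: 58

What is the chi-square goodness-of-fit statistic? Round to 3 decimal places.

type 1: (30 − 29)²/29 = 1/29 = 0.0345
type 2: (4 − 26)²/26 = 484/26 = 18.6154
type 3: (92 − 63)²/63 = 841/63 = 13.3492
type 4: (36 − 48)²/48 = 144/48 = 3.0000
type 5: (58 − 54)²/54 = 16/54 = 0.2963
Sum = 35.295

35.295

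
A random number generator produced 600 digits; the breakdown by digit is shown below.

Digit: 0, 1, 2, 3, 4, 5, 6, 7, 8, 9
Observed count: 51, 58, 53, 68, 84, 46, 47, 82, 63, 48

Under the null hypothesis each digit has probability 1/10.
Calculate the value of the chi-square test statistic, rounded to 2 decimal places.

Expected count for each of the 10 categories: 600/10 = 60.
0: (51 − 60)²/60 = 81/60 = 1.350
1: (58 − 60)²/60 = 4/60 = 0.067
2: (53 − 60)²/60 = 49/60 = 0.817
3: (68 − 60)²/60 = 64/60 = 1.067
4: (84 − 60)²/60 = 576/60 = 9.600
5: (46 − 60)²/60 = 196/60 = 3.267
6: (47 − 60)²/60 = 169/60 = 2.817
7: (82 − 60)²/60 = 484/60 = 8.067
8: (63 − 60)²/60 = 9/60 = 0.150
9: (48 − 60)²/60 = 144/60 = 2.400
Sum = 29.60

29.60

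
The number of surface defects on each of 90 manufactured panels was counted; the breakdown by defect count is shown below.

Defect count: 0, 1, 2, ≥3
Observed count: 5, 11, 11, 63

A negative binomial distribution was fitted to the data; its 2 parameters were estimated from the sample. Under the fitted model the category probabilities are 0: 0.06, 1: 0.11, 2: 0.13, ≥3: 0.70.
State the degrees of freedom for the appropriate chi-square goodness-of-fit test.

1

There are k = 4 categories and 2 parameters estimated from the data, so df = 4 − 1 − 2 = 1.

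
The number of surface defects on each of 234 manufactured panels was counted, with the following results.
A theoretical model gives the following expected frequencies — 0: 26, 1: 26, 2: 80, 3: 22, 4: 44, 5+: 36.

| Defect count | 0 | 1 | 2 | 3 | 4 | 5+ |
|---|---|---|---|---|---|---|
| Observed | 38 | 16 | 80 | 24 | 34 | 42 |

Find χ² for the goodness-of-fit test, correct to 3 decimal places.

12.839

0: (38 − 26)²/26 = 144/26 = 5.5385
1: (16 − 26)²/26 = 100/26 = 3.8462
2: (80 − 80)²/80 = 0/80 = 0.0000
3: (24 − 22)²/22 = 4/22 = 0.1818
4: (34 − 44)²/44 = 100/44 = 2.2727
5+: (42 − 36)²/36 = 36/36 = 1.0000
Sum = 12.839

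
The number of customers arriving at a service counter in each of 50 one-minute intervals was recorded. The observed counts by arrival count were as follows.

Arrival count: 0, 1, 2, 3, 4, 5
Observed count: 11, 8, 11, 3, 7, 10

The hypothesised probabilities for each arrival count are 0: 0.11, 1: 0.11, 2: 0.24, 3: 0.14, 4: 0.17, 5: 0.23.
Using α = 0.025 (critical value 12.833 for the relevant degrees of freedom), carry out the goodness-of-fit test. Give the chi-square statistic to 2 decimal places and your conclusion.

Expected counts E_i = n·p_i: 50×0.11 = 5.5, 50×0.11 = 5.5, 50×0.24 = 12, 50×0.14 = 7, 50×0.17 = 8.5, 50×0.23 = 11.5.
χ² = (11−5.5)²/5.5 + (8−5.5)²/5.5 + (11−12)²/12 + (3−7)²/7 + (7−8.5)²/8.5 + (10−11.5)²/11.5
   = 5.500 + 1.136 + 0.083 + 2.286 + 0.265 + 0.196
Sum = 9.47
df = 5. Since 9.47 < 12.833, we do not reject H₀.

9.47; do not reject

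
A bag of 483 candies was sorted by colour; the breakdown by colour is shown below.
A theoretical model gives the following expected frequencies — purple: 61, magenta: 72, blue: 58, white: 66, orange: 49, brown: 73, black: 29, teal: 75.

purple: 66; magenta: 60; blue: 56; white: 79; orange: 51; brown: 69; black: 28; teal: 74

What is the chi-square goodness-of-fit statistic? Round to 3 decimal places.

cat          O        E   (O−E)²/E
purple      66       61     0.4098
magenta     60       72     2.0000
blue        56       58     0.0690
white       79       66     2.5606
orange      51       49     0.0816
brown       69       73     0.2192
black       28       29     0.0345
teal        74       75     0.0133
Sum = 5.388

5.388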